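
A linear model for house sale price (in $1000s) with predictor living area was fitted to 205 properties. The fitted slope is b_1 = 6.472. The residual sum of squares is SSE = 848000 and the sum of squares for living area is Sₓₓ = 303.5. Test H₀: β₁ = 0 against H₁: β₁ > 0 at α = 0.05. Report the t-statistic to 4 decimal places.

t = 1.7445

MSE = SSE/(n − 2) = 848000/203 = 4177.34.
SE(b_1) = √(MSE/Sₓₓ) = √(4177.34/303.5) = 3.70997.
t = 6.472 / 3.70997 = 1.7445.
df = n − 2 = 203.
One-sided p ≈ 0.0413, which is < 0.05, so reject H₀.
There is evidence that the true slope on living area is positive.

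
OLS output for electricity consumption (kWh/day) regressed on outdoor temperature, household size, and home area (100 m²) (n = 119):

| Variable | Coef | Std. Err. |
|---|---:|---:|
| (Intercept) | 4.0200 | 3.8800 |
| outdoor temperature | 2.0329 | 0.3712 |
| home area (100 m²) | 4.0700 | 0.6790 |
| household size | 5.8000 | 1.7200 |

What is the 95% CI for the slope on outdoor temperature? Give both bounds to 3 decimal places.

Read off: b = 2.0329, SE = 0.3712 for outdoor temperature.
df = n − k − 1 = 119 − 3 − 1 = 115.
t* = t_{0.025, 115} = 1.980808.
Margin = t* × SE = 1.980808 × 0.3712 = 0.73528.
CI: 2.0329 ± 0.73528 → (1.298, 2.768).

(1.298, 2.768)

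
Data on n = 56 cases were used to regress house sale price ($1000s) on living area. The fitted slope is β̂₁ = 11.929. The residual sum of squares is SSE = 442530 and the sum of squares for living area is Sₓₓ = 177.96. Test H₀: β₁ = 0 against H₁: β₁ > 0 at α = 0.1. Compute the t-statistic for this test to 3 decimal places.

MSE = SSE/(n − 2) = 442530/54 = 8195.
SE(β̂₁) = √(MSE/Sₓₓ) = √(8195/177.96) = 6.78599.
t = 11.929 / 6.78599 = 1.758.
df = n − 2 = 54.
One-sided p ≈ 0.0422, which is < 0.1, so reject H₀.
There is evidence that the true slope on living area is positive.

t = 1.758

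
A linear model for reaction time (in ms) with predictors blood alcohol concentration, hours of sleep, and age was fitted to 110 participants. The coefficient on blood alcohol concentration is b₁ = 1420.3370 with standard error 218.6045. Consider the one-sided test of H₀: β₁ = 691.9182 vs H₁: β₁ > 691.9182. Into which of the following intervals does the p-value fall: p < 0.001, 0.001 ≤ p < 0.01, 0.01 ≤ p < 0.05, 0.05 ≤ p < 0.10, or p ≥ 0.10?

p < 0.001

t = (1420.3370 − 691.9182) / 218.6045 = 3.332.
df = n − k − 1 = 110 − 3 − 1 = 106.
One-sided p = P(T_{106} > t) ≈ 0.0006.
So p < 0.001.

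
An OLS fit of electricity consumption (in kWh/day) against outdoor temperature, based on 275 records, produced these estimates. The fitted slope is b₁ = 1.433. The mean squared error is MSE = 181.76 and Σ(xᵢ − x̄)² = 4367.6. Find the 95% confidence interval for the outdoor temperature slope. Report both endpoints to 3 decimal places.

SE(b₁) = √(MSE/Sₓₓ) = √(181.76/4367.6) = 0.203999.
df = n − 2 = 273.
t* = t_{0.025, 273} = 1.968692.
Margin = t* × SE = 1.968692 × 0.203999 = 0.40161.
CI: 1.433 ± 0.40161 → (1.031, 1.835).
With 95% confidence, each one-unit increase in outdoor temperature is associated with a change of between 1.031 and 1.835 kWh/day in electricity consumption.

(1.031, 1.835)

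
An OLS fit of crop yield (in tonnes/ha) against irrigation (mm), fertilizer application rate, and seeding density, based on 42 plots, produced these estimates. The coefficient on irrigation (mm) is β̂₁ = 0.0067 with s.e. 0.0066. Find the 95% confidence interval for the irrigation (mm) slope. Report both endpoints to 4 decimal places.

df = n − k − 1 = 42 − 3 − 1 = 38.
t* = t_{0.025, 38} = 2.024394.
Margin = t* × SE = 2.024394 × 0.0066 = 0.013361.
CI: 0.0067 ± 0.013361 → (-0.0067, 0.0201).
With 95% confidence, each one-unit increase in irrigation (mm) is associated with a change of between -0.0067 and 0.0201 tonnes/ha in crop yield, holding the other predictors fixed.

(-0.0067, 0.0201)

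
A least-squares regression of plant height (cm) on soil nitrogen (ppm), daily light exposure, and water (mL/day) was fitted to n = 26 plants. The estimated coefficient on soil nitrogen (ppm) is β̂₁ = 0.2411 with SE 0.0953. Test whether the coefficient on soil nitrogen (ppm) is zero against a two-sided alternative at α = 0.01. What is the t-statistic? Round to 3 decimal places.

H₀: β₁ = 0 vs H₁: β₁ ≠ 0.
t = (β̂₁ − β₁⁰)/SE = 0.2411 / 0.0953 = 2.530.
df = n − k − 1 = 26 − 3 − 1 = 22.
Two-sided p ≈ 0.0191, which is ≥ 0.01, so fail to reject H₀.
The data do not give significant evidence of an association between soil nitrogen (ppm) and plant height, after adjusting for the other predictors.

t = 2.530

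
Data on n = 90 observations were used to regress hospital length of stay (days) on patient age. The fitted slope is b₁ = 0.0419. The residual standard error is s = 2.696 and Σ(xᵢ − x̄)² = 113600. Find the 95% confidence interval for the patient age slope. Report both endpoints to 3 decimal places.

SE(b₁) = s/√Sₓₓ = 2.696/√113600 = 0.00799891.
df = n − 2 = 88.
t* = t_{0.025, 88} = 1.98729.
Margin = t* × SE = 1.98729 × 0.00799891 = 0.01590.
CI: 0.0419 ± 0.01590 → (0.026, 0.058).
With 95% confidence, each one-unit increase in patient age is associated with a change of between 0.026 and 0.058 days in hospital length of stay.

(0.026, 0.058)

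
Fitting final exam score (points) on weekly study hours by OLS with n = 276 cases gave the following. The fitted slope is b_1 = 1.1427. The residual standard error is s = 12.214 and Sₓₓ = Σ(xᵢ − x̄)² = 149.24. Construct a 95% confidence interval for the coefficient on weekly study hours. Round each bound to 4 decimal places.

SE(b_1) = s/√Sₓₓ = 12.214/√149.24 = 0.999805.
df = n − 2 = 274.
t* = t_{0.025, 274} = 1.96866.
Margin = t* × SE = 1.96866 × 0.999805 = 1.968276.
CI: 1.1427 ± 1.968276 → (-0.8256, 3.1110).
With 95% confidence, each one-unit increase in weekly study hours is associated with a change of between -0.8256 and 3.1110 points in final exam score.

(-0.8256, 3.1110)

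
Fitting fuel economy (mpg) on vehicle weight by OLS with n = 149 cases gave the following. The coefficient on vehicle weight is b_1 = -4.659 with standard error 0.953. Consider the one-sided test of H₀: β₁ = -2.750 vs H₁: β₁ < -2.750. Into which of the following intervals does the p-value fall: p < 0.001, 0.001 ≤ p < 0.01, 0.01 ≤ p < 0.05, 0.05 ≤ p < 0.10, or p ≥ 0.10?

t = (-4.659 − (-2.750)) / 0.953 = -2.003.
df = n − 2 = 149 − 2 = 147.
One-sided p = P(T_{147} < t) ≈ 0.0235.
So 0.01 ≤ p < 0.05.

0.01 ≤ p < 0.05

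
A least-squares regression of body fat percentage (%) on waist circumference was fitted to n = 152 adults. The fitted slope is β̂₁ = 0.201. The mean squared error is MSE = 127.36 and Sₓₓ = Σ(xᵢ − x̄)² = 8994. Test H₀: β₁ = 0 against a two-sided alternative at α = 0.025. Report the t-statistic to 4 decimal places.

SE(β̂₁) = √(MSE/Sₓₓ) = √(127.36/8994) = 0.118998.
t = 0.201 / 0.118998 = 1.6891.
df = n − 2 = 150.
Two-sided p ≈ 0.0933, which is ≥ 0.025, so fail to reject H₀.
The data do not give significant evidence of an association between waist circumference and body fat percentage.

t = 1.6891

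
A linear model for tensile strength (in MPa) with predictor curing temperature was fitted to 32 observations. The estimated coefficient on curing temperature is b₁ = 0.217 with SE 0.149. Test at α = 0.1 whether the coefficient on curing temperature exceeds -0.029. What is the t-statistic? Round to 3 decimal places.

t = 1.651

H₀: β₁ = -0.029 vs H₁: β₁ > -0.029.
t = (b₁ − β₁⁰)/SE = (0.217 − (-0.029)) / 0.149 = 1.651.
df = n − 2 = 32 − 2 = 30.
One-sided p ≈ 0.0546, which is < 0.1, so reject H₀.
There is evidence that the true slope on curing temperature exceeds -0.029 MPa per unit.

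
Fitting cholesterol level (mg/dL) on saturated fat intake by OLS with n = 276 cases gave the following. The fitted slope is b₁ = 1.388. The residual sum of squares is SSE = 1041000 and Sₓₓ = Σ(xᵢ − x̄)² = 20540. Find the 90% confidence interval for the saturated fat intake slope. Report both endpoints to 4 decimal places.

(0.6782, 2.0978)

MSE = SSE/(n − 2) = 1041000/274 = 3799.27.
SE(b₁) = √(MSE/Sₓₓ) = √(3799.27/20540) = 0.430081.
df = n − 2 = 274.
t* = t_{0.05, 274} = 1.650434.
Margin = t* × SE = 1.650434 × 0.430081 = 0.709820.
CI: 1.388 ± 0.709820 → (0.6782, 2.0978).
With 90% confidence, each one-unit increase in saturated fat intake is associated with a change of between 0.6782 and 2.0978 mg/dL in cholesterol level.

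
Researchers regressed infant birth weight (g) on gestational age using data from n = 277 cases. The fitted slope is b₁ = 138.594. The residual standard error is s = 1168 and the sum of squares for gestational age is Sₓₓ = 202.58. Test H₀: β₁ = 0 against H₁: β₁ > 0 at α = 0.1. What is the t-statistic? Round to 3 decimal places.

SE(b₁) = s/√Sₓₓ = 1168/√202.58 = 82.0625.
t = 138.594 / 82.0625 = 1.689.
df = n − 2 = 275.
One-sided p ≈ 0.0462, which is < 0.1, so reject H₀.
There is evidence that the true slope on gestational age is positive.

t = 1.689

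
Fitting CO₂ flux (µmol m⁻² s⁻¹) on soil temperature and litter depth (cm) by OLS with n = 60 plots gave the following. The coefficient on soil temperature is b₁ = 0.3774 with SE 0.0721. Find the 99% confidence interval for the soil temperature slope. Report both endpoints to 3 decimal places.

(0.185, 0.570)

df = n − k − 1 = 60 − 2 − 1 = 57.
t* = t_{0.005, 57} = 2.66487.
Margin = t* × SE = 2.66487 × 0.0721 = 0.19214.
CI: 0.3774 ± 0.19214 → (0.185, 0.570).
With 99% confidence, each one-unit increase in soil temperature is associated with a change of between 0.185 and 0.570 µmol m⁻² s⁻¹ in CO₂ flux, holding the other predictors fixed.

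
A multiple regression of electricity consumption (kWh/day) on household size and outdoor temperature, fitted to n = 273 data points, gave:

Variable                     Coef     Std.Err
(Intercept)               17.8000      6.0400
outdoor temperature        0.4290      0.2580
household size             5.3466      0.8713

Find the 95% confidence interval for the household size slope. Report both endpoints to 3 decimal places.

Read off: b = 5.3466, SE = 0.8713 for household size.
df = n − k − 1 = 273 − 2 − 1 = 270.
t* = t_{0.025, 270} = 1.968789.
Margin = t* × SE = 1.968789 × 0.8713 = 1.71541.
CI: 5.3466 ± 1.71541 → (3.631, 7.062).

(3.631, 7.062)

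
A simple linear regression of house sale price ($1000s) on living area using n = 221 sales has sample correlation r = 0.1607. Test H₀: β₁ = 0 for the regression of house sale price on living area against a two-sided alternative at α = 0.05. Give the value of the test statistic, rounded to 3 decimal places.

t = r·√(n − 2)/√(1 − r²) = 0.1607·√219/√0.974176 = 2.409.
df = n − 2 = 219.
Two-sided p ≈ 0.0168, which is < 0.05, so reject H₀.
There is evidence of a linear association between living area and house sale price.

t = 2.409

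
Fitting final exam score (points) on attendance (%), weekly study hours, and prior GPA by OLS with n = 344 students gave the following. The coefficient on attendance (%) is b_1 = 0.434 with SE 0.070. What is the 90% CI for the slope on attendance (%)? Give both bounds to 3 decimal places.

df = n − k − 1 = 344 − 3 − 1 = 340.
t* = t_{0.05, 340} = 1.649348.
Margin = t* × SE = 1.649348 × 0.070 = 0.11545.
CI: 0.434 ± 0.11545 → (0.319, 0.549).
With 90% confidence, each one-unit increase in attendance (%) is associated with a change of between 0.319 and 0.549 points in final exam score, holding the other predictors fixed.

(0.319, 0.549)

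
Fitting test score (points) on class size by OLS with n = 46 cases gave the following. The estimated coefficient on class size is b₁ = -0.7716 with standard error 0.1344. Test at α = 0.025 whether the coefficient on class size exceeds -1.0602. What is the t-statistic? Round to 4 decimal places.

H₀: β₁ = -1.0602 vs H₁: β₁ > -1.0602.
t = (b₁ − β₁⁰)/SE = (-0.7716 − (-1.0602)) / 0.1344 = 2.1473.
df = n − 2 = 46 − 2 = 44.
One-sided p ≈ 0.0187, which is < 0.025, so reject H₀.
There is evidence that the true slope on class size exceeds -1.0602 points per unit.

t = 2.1473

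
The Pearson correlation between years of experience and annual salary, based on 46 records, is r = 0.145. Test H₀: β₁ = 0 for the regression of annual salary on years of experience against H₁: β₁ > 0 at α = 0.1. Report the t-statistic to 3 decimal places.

t = 0.972

t = r·√(n − 2)/√(1 − r²) = 0.145·√44/√0.978975 = 0.972.
df = n − 2 = 44.
One-sided p ≈ 0.1682, which is ≥ 0.1, so fail to reject H₀.
The data do not give significant evidence of a linear association between years of experience and annual salary.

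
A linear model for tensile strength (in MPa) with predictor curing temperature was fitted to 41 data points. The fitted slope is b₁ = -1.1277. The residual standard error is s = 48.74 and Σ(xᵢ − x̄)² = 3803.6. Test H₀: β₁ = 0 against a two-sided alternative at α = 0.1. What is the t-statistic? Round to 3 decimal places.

SE(b₁) = s/√Sₓₓ = 48.74/√3803.6 = 0.790293.
t = -1.1277 / 0.790293 = -1.427.
df = n − 2 = 39.
Two-sided p ≈ 0.1616, which is ≥ 0.1, so fail to reject H₀.
The data do not give significant evidence of an association between curing temperature and tensile strength.

t = -1.427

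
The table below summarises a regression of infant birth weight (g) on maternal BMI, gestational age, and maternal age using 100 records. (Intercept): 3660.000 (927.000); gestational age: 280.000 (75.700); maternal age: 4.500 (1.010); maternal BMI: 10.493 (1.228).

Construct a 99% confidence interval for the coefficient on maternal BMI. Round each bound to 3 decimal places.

(7.266, 13.720)

Read off: b = 10.493, SE = 1.228 for maternal BMI.
df = n − k − 1 = 100 − 3 − 1 = 96.
t* = t_{0.005, 96} = 2.628016.
Margin = t* × SE = 2.628016 × 1.228 = 3.22720.
CI: 10.493 ± 3.22720 → (7.266, 13.720).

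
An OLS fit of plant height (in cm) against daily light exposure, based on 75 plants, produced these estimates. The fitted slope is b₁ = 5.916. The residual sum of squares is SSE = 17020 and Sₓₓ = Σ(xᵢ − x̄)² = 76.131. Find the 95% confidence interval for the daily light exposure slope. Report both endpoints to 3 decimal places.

MSE = SSE/(n − 2) = 17020/73 = 233.151.
SE(b₁) = √(MSE/Sₓₓ) = √(233.151/76.131) = 1.75.
df = n − 2 = 73.
t* = t_{0.025, 73} = 1.992997.
Margin = t* × SE = 1.992997 × 1.75 = 3.48774.
CI: 5.916 ± 3.48774 → (2.428, 9.404).
With 95% confidence, each one-unit increase in daily light exposure is associated with a change of between 2.428 and 9.404 cm in plant height.

(2.428, 9.404)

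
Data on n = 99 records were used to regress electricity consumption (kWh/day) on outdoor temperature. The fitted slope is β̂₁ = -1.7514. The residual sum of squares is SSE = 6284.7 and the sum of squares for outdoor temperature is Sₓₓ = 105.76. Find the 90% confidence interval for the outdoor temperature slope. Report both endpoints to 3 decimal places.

MSE = SSE/(n − 2) = 6284.7/97 = 64.7907.
SE(β̂₁) = √(MSE/Sₓₓ) = √(64.7907/105.76) = 0.782701.
df = n − 2 = 97.
t* = t_{0.05, 97} = 1.660715.
Margin = t* × SE = 1.660715 × 0.782701 = 1.29984.
CI: -1.7514 ± 1.29984 → (-3.051, -0.452).
With 90% confidence, each one-unit increase in outdoor temperature is associated with a change of between -3.051 and -0.452 kWh/day in electricity consumption.

(-3.051, -0.452)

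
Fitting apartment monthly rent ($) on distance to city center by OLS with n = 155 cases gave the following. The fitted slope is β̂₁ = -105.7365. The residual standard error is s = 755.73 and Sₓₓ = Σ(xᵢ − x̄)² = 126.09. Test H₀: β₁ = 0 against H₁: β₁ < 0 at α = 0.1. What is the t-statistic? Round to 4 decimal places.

SE(β̂₁) = s/√Sₓₓ = 755.73/√126.09 = 67.3017.
t = -105.7365 / 67.3017 = -1.5711.
df = n − 2 = 153.
One-sided p ≈ 0.0591, which is < 0.1, so reject H₀.
There is evidence that the true slope on distance to city center is negative.

t = -1.5711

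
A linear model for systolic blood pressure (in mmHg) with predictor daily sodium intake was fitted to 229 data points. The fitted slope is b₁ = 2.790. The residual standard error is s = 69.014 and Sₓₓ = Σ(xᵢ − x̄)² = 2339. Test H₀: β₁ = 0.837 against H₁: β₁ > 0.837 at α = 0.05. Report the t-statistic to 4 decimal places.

t = 1.3686

SE(b₁) = s/√Sₓₓ = 69.014/√2339 = 1.42699.
t = (2.790 − 0.837) / 1.42699 = 1.3686.
df = n − 2 = 227.
One-sided p ≈ 0.0862, which is ≥ 0.05, so fail to reject H₀.
The data do not give significant evidence that the true slope on daily sodium intake exceeds 0.837 mmHg per unit.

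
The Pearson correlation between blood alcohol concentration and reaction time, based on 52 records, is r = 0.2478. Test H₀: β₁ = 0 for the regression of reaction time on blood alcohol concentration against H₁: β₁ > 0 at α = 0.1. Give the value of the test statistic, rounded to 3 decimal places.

t = r·√(n − 2)/√(1 − r²) = 0.2478·√50/√0.938595 = 1.809.
df = n − 2 = 50.
One-sided p ≈ 0.0383, which is < 0.1, so reject H₀.
There is evidence of a linear association between blood alcohol concentration and reaction time.

t = 1.809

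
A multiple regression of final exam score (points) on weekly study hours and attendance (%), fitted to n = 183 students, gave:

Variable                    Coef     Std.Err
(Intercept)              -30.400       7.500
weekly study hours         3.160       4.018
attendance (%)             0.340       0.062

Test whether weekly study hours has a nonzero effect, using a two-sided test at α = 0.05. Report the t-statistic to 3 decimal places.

Read off: b = 3.160, SE = 4.018 for weekly study hours.
H₀: β₁ = 0 vs H₁: β₁ ≠ 0.
t = 3.160 / 4.018 = 0.786.
df = n − k − 1 = 183 − 2 − 1 = 180.
Two-sided p ≈ 0.4326, which is ≥ 0.05, so fail to reject H₀.
The data do not give significant evidence of an association between weekly study hours and final exam score, after adjusting for the other predictors.

t = 0.786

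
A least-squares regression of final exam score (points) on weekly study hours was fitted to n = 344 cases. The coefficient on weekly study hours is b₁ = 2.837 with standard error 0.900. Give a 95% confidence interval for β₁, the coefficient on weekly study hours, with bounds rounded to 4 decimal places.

(1.0668, 4.6072)

df = n − 2 = 344 − 2 = 342.
t* = t_{0.025, 342} = 1.966925.
Margin = t* × SE = 1.966925 × 0.900 = 1.770232.
CI: 2.837 ± 1.770232 → (1.0668, 4.6072).
With 95% confidence, each one-unit increase in weekly study hours is associated with a change of between 1.0668 and 4.6072 points in final exam score.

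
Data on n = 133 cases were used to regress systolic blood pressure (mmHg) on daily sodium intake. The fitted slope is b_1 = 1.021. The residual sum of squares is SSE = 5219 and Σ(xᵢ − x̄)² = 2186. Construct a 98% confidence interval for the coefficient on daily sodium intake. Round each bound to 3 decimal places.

MSE = SSE/(n − 2) = 5219/131 = 39.8397.
SE(b_1) = √(MSE/Sₓₓ) = √(39.8397/2186) = 0.135.
df = n − 2 = 131.
t* = t_{0.01, 131} = 2.35515.
Margin = t* × SE = 2.35515 × 0.135 = 0.31794.
CI: 1.021 ± 0.31794 → (0.703, 1.339).
With 98% confidence, each one-unit increase in daily sodium intake is associated with a change of between 0.703 and 1.339 mmHg in systolic blood pressure.

(0.703, 1.339)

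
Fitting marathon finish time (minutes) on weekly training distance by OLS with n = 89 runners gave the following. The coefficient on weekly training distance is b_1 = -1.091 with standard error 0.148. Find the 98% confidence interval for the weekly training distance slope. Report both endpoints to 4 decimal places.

(-1.4418, -0.7402)

df = n − 2 = 89 − 2 = 87.
t* = t_{0.01, 87} = 2.369977.
Margin = t* × SE = 2.369977 × 0.148 = 0.350757.
CI: -1.091 ± 0.350757 → (-1.4418, -0.7402).
With 98% confidence, each one-unit increase in weekly training distance is associated with a change of between -1.4418 and -0.7402 minutes in marathon finish time.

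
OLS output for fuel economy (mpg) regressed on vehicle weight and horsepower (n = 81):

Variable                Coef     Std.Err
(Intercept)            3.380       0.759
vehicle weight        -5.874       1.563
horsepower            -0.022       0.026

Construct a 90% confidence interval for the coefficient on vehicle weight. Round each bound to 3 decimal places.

(-8.476, -3.272)

Read off: b = -5.874, SE = 1.563 for vehicle weight.
df = n − k − 1 = 81 − 2 − 1 = 78.
t* = t_{0.05, 78} = 1.664625.
Margin = t* × SE = 1.664625 × 1.563 = 2.60181.
CI: -5.874 ± 2.60181 → (-8.476, -3.272).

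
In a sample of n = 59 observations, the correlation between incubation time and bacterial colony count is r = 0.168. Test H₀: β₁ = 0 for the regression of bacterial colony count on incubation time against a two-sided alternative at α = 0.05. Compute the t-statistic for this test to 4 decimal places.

t = r·√(n − 2)/√(1 − r²) = 0.168·√57/√0.971776 = 1.2867.
df = n − 2 = 57.
Two-sided p ≈ 0.2034, which is ≥ 0.05, so fail to reject H₀.
The data do not give significant evidence of a linear association between incubation time and bacterial colony count.

t = 1.2867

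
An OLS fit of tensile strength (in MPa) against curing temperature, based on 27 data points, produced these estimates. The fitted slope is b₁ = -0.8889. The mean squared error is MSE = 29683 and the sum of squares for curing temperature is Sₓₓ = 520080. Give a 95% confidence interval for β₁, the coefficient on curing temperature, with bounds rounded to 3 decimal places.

SE(b₁) = √(MSE/Sₓₓ) = √(29683/520080) = 0.238901.
df = n − 2 = 25.
t* = t_{0.025, 25} = 2.059539.
Margin = t* × SE = 2.059539 × 0.238901 = 0.49203.
CI: -0.8889 ± 0.49203 → (-1.381, -0.397).
With 95% confidence, each one-unit increase in curing temperature is associated with a change of between -1.381 and -0.397 MPa in tensile strength.

(-1.381, -0.397)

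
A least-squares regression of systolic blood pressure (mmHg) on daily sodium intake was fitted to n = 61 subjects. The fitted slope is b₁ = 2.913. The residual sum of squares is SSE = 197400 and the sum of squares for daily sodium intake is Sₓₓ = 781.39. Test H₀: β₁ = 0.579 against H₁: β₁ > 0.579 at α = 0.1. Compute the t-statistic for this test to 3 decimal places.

MSE = SSE/(n − 2) = 197400/59 = 3345.76.
SE(b₁) = √(MSE/Sₓₓ) = √(3345.76/781.39) = 2.06925.
t = (2.913 − 0.579) / 2.06925 = 1.128.
df = n − 2 = 59.
One-sided p ≈ 0.1320, which is ≥ 0.1, so fail to reject H₀.
The data do not give significant evidence that the true slope on daily sodium intake exceeds 0.579 mmHg per unit.

t = 1.128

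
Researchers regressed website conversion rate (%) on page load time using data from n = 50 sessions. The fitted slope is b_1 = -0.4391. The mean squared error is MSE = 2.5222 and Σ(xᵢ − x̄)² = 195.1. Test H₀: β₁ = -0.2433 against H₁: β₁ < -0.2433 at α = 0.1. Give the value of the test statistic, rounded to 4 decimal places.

SE(b_1) = √(MSE/Sₓₓ) = √(2.5222/195.1) = 0.1137.
t = (-0.4391 − (-0.2433)) / 0.1137 = -1.7221.
df = n − 2 = 48.
One-sided p ≈ 0.0457, which is < 0.1, so reject H₀.
There is evidence that the true slope on page load time is below -0.2433 % per unit.

t = -1.7221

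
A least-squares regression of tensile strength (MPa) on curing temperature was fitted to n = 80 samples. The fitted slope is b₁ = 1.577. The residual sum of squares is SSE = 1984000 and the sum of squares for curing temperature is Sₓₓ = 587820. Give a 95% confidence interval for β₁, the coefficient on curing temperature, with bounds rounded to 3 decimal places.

(1.163, 1.991)

MSE = SSE/(n − 2) = 1984000/78 = 25435.9.
SE(b₁) = √(MSE/Sₓₓ) = √(25435.9/587820) = 0.208018.
df = n − 2 = 78.
t* = t_{0.025, 78} = 1.990847.
Margin = t* × SE = 1.990847 × 0.208018 = 0.41413.
CI: 1.577 ± 0.41413 → (1.163, 1.991).
With 95% confidence, each one-unit increase in curing temperature is associated with a change of between 1.163 and 1.991 MPa in tensile strength.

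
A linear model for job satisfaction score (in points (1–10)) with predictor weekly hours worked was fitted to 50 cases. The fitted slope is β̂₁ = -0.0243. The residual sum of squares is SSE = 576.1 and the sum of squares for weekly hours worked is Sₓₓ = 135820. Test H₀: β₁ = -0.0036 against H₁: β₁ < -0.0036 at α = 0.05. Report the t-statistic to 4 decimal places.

t = -2.2020

MSE = SSE/(n − 2) = 576.1/48 = 12.0021.
SE(β̂₁) = √(MSE/Sₓₓ) = √(12.0021/135820) = 0.0094004.
t = (-0.0243 − (-0.0036)) / 0.0094004 = -2.2020.
df = n − 2 = 48.
One-sided p ≈ 0.0163, which is < 0.05, so reject H₀.
There is evidence that the true slope on weekly hours worked is below -0.0036 points (1–10) per unit.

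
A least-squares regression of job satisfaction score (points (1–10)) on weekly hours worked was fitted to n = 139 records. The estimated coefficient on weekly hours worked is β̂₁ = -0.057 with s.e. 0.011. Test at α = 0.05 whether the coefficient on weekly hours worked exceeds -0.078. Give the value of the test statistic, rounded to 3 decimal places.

t = 1.909

H₀: β₁ = -0.078 vs H₁: β₁ > -0.078.
t = (β̂₁ − β₁⁰)/SE = (-0.057 − (-0.078)) / 0.011 = 1.909.
df = n − 2 = 139 − 2 = 137.
One-sided p ≈ 0.0292, which is < 0.05, so reject H₀.
There is evidence that the true slope on weekly hours worked exceeds -0.078 points (1–10) per unit.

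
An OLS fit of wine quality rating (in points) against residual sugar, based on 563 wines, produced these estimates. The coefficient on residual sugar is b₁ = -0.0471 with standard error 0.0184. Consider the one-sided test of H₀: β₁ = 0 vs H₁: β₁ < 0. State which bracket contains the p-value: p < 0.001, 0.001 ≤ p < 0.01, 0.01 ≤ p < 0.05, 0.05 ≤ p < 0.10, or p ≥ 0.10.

0.001 ≤ p < 0.01

t = -0.0471 / 0.0184 = -2.560.
df = n − 2 = 563 − 2 = 561.
One-sided p = P(T_{561} < t) ≈ 0.0054.
So 0.001 ≤ p < 0.01.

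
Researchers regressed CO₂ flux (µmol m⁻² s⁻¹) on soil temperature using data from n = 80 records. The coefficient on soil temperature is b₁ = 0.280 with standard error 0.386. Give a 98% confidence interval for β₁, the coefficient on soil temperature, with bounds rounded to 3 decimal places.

(-0.637, 1.197)

df = n − 2 = 80 − 2 = 78.
t* = t_{0.01, 78} = 2.375111.
Margin = t* × SE = 2.375111 × 0.386 = 0.91679.
CI: 0.280 ± 0.91679 → (-0.637, 1.197).
With 98% confidence, each one-unit increase in soil temperature is associated with a change of between -0.637 and 1.197 µmol m⁻² s⁻¹ in CO₂ flux.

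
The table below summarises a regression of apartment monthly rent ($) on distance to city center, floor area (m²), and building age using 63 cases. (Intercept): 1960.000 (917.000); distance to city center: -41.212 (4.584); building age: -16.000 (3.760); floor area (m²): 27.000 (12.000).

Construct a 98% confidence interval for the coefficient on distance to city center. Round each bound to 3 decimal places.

(-52.173, -30.251)

Read off: b = -41.212, SE = 4.584 for distance to city center.
df = n − k − 1 = 63 − 3 − 1 = 59.
t* = t_{0.01, 59} = 2.391229.
Margin = t* × SE = 2.391229 × 4.584 = 10.96139.
CI: -41.212 ± 10.96139 → (-52.173, -30.251).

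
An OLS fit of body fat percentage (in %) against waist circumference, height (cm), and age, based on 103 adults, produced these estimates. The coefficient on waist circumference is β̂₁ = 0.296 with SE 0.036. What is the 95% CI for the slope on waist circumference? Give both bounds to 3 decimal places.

df = n − k − 1 = 103 − 3 − 1 = 99.
t* = t_{0.025, 99} = 1.984217.
Margin = t* × SE = 1.984217 × 0.036 = 0.07143.
CI: 0.296 ± 0.07143 → (0.225, 0.367).
With 95% confidence, each one-unit increase in waist circumference is associated with a change of between 0.225 and 0.367 % in body fat percentage, holding the other predictors fixed.

(0.225, 0.367)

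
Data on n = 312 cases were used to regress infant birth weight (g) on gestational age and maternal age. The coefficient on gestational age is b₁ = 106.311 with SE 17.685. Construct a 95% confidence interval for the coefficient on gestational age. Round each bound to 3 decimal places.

(71.513, 141.109)

df = n − k − 1 = 312 − 2 − 1 = 309.
t* = t_{0.025, 309} = 1.967671.
Margin = t* × SE = 1.967671 × 17.685 = 34.79826.
CI: 106.311 ± 34.79826 → (71.513, 141.109).
With 95% confidence, each one-unit increase in gestational age is associated with a change of between 71.513 and 141.109 g in infant birth weight, holding the other predictors fixed.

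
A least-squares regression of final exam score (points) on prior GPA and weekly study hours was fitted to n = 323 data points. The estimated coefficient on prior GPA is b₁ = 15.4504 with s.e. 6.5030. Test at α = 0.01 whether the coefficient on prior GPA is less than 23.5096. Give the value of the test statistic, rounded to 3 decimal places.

H₀: β₁ = 23.5096 vs H₁: β₁ < 23.5096.
t = (b₁ − β₁⁰)/SE = (15.4504 − 23.5096) / 6.5030 = -1.239.
df = n − k − 1 = 323 − 2 − 1 = 320.
One-sided p ≈ 0.1081, which is ≥ 0.01, so fail to reject H₀.
The data do not give significant evidence that the true slope on prior GPA is below 23.5096 points per unit, holding the other predictors fixed.

t = -1.239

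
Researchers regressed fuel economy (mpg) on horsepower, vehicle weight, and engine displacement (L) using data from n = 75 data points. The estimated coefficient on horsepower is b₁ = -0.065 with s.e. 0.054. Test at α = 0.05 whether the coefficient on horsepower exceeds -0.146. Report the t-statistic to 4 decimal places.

H₀: β₁ = -0.146 vs H₁: β₁ > -0.146.
t = (b₁ − β₁⁰)/SE = (-0.065 − (-0.146)) / 0.054 = 1.5000.
df = n − k − 1 = 75 − 3 − 1 = 71.
One-sided p ≈ 0.0690, which is ≥ 0.05, so fail to reject H₀.
The data do not give significant evidence that the true slope on horsepower exceeds -0.146 mpg per unit, holding the other predictors fixed.

t = 1.5000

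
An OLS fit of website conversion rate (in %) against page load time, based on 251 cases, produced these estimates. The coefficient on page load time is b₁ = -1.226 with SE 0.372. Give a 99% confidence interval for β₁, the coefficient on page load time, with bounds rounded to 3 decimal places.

df = n − 2 = 251 − 2 = 249.
t* = t_{0.005, 249} = 2.595718.
Margin = t* × SE = 2.595718 × 0.372 = 0.96561.
CI: -1.226 ± 0.96561 → (-2.192, -0.260).
With 99% confidence, each one-unit increase in page load time is associated with a change of between -2.192 and -0.260 % in website conversion rate.

(-2.192, -0.260)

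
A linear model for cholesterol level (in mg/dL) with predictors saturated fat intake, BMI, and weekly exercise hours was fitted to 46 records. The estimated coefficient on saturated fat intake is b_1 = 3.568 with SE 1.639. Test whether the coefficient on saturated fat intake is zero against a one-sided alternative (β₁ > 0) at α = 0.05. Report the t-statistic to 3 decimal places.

H₀: β₁ = 0 vs H₁: β₁ > 0.
t = (b_1 − β₁⁰)/SE = 3.568 / 1.639 = 2.177.
df = n − k − 1 = 46 − 3 − 1 = 42.
One-sided p ≈ 0.0176, which is < 0.05, so reject H₀.
There is evidence that the true slope on saturated fat intake is positive, holding the other predictors fixed.

t = 2.177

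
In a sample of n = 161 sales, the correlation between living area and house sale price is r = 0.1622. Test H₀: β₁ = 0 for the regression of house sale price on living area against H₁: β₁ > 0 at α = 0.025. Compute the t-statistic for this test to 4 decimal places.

t = 2.0727

t = r·√(n − 2)/√(1 − r²) = 0.1622·√159/√0.973691 = 2.0727.
df = n − 2 = 159.
One-sided p ≈ 0.0199, which is < 0.025, so reject H₀.
There is evidence of a linear association between living area and house sale price.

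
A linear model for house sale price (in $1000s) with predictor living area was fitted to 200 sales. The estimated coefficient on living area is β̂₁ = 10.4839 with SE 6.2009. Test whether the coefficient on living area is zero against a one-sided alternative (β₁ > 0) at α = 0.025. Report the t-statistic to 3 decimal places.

t = 1.691

H₀: β₁ = 0 vs H₁: β₁ > 0.
t = (β̂₁ − β₁⁰)/SE = 10.4839 / 6.2009 = 1.691.
df = n − 2 = 200 − 2 = 198.
One-sided p ≈ 0.0462, which is ≥ 0.025, so fail to reject H₀.
The data do not give significant evidence that the true slope on living area is positive.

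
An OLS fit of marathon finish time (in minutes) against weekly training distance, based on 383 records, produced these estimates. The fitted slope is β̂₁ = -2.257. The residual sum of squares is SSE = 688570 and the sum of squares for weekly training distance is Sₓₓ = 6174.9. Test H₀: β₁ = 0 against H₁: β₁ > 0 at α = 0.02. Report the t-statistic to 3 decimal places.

t = -4.172

MSE = SSE/(n − 2) = 688570/381 = 1807.27.
SE(β̂₁) = √(MSE/Sₓₓ) = √(1807.27/6174.9) = 0.540999.
t = -2.257 / 0.540999 = -4.172.
df = n − 2 = 381.
One-sided p ≈ 1.0000, which is ≥ 0.02, so fail to reject H₀.
The data do not give significant evidence that the true slope on weekly training distance is positive.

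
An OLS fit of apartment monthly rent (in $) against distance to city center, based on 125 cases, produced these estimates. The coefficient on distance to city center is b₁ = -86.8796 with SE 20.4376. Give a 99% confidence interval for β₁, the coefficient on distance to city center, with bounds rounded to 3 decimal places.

df = n − 2 = 125 − 2 = 123.
t* = t_{0.005, 123} = 2.616392.
Margin = t* × SE = 2.616392 × 20.4376 = 53.47277.
CI: -86.8796 ± 53.47277 → (-140.352, -33.407).
With 99% confidence, each one-unit increase in distance to city center is associated with a change of between -140.352 and -33.407 $ in apartment monthly rent.

(-140.352, -33.407)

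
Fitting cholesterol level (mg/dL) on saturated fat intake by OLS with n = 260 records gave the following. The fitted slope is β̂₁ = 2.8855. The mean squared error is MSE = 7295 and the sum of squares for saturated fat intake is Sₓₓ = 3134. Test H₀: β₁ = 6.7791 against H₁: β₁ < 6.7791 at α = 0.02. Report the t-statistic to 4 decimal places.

SE(β̂₁) = √(MSE/Sₓₓ) = √(7295/3134) = 1.52568.
t = (2.8855 − 6.7791) / 1.52568 = -2.5520.
df = n − 2 = 258.
One-sided p ≈ 0.0056, which is < 0.02, so reject H₀.
There is evidence that the true slope on saturated fat intake is below 6.7791 mg/dL per unit.

t = -2.5520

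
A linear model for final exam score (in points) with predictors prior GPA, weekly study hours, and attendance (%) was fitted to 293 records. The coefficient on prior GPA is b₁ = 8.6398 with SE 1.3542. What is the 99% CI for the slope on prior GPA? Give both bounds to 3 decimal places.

(5.128, 12.151)

df = n − k − 1 = 293 − 3 − 1 = 289.
t* = t_{0.005, 289} = 2.592948.
Margin = t* × SE = 2.592948 × 1.3542 = 3.51137.
CI: 8.6398 ± 3.51137 → (5.128, 12.151).
With 99% confidence, each one-unit increase in prior GPA is associated with a change of between 5.128 and 12.151 points in final exam score, holding the other predictors fixed.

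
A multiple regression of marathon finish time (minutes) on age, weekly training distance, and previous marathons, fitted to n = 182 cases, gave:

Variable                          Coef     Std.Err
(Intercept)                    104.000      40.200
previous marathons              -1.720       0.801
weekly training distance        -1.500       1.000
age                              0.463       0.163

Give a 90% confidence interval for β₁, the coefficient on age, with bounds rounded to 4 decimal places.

(0.1935, 0.7325)

Read off: b = 0.463, SE = 0.163 for age.
df = n − k − 1 = 182 − 3 − 1 = 178.
t* = t_{0.05, 178} = 1.653459.
Margin = t* × SE = 1.653459 × 0.163 = 0.269514.
CI: 0.463 ± 0.269514 → (0.1935, 0.7325).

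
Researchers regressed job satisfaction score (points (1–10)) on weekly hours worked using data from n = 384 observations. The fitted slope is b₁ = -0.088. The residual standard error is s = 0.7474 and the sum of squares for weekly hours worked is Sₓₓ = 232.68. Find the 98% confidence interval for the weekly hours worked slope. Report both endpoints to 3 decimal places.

SE(b₁) = s/√Sₓₓ = 0.7474/√232.68 = 0.0489975.
df = n − 2 = 382.
t* = t_{0.01, 382} = 2.336149.
Margin = t* × SE = 2.336149 × 0.0489975 = 0.11447.
CI: -0.088 ± 0.11447 → (-0.202, 0.026).
With 98% confidence, each one-unit increase in weekly hours worked is associated with a change of between -0.202 and 0.026 points (1–10) in job satisfaction score.

(-0.202, 0.026)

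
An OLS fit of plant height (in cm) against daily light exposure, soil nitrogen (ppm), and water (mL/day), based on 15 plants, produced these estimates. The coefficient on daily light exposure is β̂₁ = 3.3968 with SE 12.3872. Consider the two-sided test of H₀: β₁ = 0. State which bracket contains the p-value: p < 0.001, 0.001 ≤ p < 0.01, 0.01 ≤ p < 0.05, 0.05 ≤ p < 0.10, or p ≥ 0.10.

p ≥ 0.10

t = 3.3968 / 12.3872 = 0.274.
df = n − k − 1 = 15 − 3 − 1 = 11.
Two-sided p = 2·P(T_{11} > |t|) ≈ 0.7890.
So p ≥ 0.10.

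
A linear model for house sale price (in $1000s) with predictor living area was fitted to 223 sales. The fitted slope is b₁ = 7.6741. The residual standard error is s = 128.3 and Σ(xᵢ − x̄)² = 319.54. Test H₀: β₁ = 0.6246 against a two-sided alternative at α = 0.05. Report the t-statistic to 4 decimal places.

SE(b₁) = s/√Sₓₓ = 128.3/√319.54 = 7.17735.
t = (7.6741 − 0.6246) / 7.17735 = 0.9822.
df = n − 2 = 221.
Two-sided p ≈ 0.3271, which is ≥ 0.05, so fail to reject H₀.
The data are consistent with a true slope of 0.6246 $1000s per unit of living area.

t = 0.9822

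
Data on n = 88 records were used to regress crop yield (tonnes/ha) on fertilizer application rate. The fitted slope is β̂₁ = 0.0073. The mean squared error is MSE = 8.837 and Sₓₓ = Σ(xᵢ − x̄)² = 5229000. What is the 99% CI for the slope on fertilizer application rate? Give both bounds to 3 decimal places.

SE(β̂₁) = √(MSE/Sₓₓ) = √(8.837/5229000) = 0.0013.
df = n − 2 = 86.
t* = t_{0.005, 86} = 2.634212.
Margin = t* × SE = 2.634212 × 0.0013 = 0.00342.
CI: 0.0073 ± 0.00342 → (0.004, 0.011).
With 99% confidence, each one-unit increase in fertilizer application rate is associated with a change of between 0.004 and 0.011 tonnes/ha in crop yield.

(0.004, 0.011)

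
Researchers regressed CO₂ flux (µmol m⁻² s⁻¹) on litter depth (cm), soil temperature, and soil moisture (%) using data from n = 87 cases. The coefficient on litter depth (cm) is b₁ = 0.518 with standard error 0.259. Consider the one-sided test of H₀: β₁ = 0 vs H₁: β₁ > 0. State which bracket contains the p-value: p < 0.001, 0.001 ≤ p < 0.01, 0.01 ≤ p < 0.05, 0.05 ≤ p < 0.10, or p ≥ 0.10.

0.01 ≤ p < 0.05

t = 0.518 / 0.259 = 2.000.
df = n − k − 1 = 87 − 3 − 1 = 83.
One-sided p = P(T_{83} > t) ≈ 0.0244.
So 0.01 ≤ p < 0.05.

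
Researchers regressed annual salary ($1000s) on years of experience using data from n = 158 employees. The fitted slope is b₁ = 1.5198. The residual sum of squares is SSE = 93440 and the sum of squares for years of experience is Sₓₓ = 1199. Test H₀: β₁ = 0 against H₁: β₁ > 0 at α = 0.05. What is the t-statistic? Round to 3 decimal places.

t = 2.150

MSE = SSE/(n − 2) = 93440/156 = 598.974.
SE(b₁) = √(MSE/Sₓₓ) = √(598.974/1199) = 0.706797.
t = 1.5198 / 0.706797 = 2.150.
df = n − 2 = 156.
One-sided p ≈ 0.0165, which is < 0.05, so reject H₀.
There is evidence that the true slope on years of experience is positive.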